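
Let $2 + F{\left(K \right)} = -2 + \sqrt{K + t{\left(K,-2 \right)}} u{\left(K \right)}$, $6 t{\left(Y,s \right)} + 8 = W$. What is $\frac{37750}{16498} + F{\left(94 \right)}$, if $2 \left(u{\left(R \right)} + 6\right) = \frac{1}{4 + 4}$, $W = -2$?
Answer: $- \frac{14121}{8249} - \frac{95 \sqrt{831}}{48} \approx -58.765$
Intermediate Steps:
$t{\left(Y,s \right)} = - \frac{5}{3}$ ($t{\left(Y,s \right)} = - \frac{4}{3} + \frac{1}{6} \left(-2\right) = - \frac{4}{3} - \frac{1}{3} = - \frac{5}{3}$)
$u{\left(R \right)} = - \frac{95}{16}$ ($u{\left(R \right)} = -6 + \frac{1}{2 \left(4 + 4\right)} = -6 + \frac{1}{2 \cdot 8} = -6 + \frac{1}{2} \cdot \frac{1}{8} = -6 + \frac{1}{16} = - \frac{95}{16}$)
$F{\left(K \right)} = -4 - \frac{95 \sqrt{- \frac{5}{3} + K}}{16}$ ($F{\left(K \right)} = -2 + \left(-2 + \sqrt{K - \frac{5}{3}} \left(- \frac{95}{16}\right)\right) = -2 + \left(-2 + \sqrt{- \frac{5}{3} + K} \left(- \frac{95}{16}\right)\right) = -2 - \left(2 + \frac{95 \sqrt{- \frac{5}{3} + K}}{16}\right) = -4 - \frac{95 \sqrt{- \frac{5}{3} + K}}{16}$)
$\frac{37750}{16498} + F{\left(94 \right)} = \frac{37750}{16498} - \left(4 + \frac{95 \sqrt{-15 + 9 \cdot 94}}{48}\right) = 37750 \cdot \frac{1}{16498} - \left(4 + \frac{95 \sqrt{-15 + 846}}{48}\right) = \frac{18875}{8249} - \left(4 + \frac{95 \sqrt{831}}{48}\right) = - \frac{14121}{8249} - \frac{95 \sqrt{831}}{48}$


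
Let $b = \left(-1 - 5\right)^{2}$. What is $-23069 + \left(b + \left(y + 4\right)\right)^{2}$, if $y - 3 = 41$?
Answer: $-16013$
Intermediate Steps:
$y = 44$ ($y = 3 + 41 = 44$)
$b = 36$ ($b = \left(-6\right)^{2} = 36$)
$-23069 + \left(b + \left(y + 4\right)\right)^{2} = -23069 + \left(36 + \left(44 + 4\right)\right)^{2} = -23069 + \left(36 + 48\right)^{2} = -23069 + 84^{2} = -23069 + 7056 = -16013$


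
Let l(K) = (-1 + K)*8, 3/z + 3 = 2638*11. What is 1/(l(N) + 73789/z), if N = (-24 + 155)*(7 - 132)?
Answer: 3/2140594811 ≈ 1.4015e-9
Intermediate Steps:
z = 3/29015 (z = 3/(-3 + 2638*11) = 3/(-3 + 29018) = 3/29015 ≈ 0.00010339)
N = -16375 (N = 131*(-125) = -16375)
l(K) = -8 + 8*K
1/(l(N) + 73789/z) = 1/((-8 + 8*(-16375)) + 73789/(3/29015)) = 1/((-8 - 131000) + 73789*(29015/3)) = 1/(-131008 + 2140987835/3) = 1/(2140594811/3) = 3/2140594811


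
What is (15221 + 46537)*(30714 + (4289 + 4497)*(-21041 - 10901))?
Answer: -17330017245084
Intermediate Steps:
(15221 + 46537)*(30714 + (4289 + 4497)*(-21041 - 10901)) = 61758*(30714 + 8786*(-31942)) = 61758*(30714 - 280642412) = 61758*(-280611698) = -17330017245084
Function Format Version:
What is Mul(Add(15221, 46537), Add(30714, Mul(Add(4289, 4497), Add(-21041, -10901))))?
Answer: -17330017245084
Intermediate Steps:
Mul(Add(15221, 46537), Add(30714, Mul(Add(4289, 4497), Add(-21041, -10901)))) = Mul(61758, Add(30714, Mul(8786, -31942))) = Mul(61758, Add(30714, -280642412)) = Mul(61758, -280611698) = -17330017245084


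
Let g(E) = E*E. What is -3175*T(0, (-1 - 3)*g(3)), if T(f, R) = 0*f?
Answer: 0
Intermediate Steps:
g(E) = E²
T(f, R) = 0
-3175*T(0, (-1 - 3)*g(3)) = -3175*0 = 0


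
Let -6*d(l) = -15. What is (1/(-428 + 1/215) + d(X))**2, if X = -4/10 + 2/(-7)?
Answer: 211291912225/33869985444 ≈ 6.2383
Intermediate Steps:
X = -24/35 (X = -4*1/10 + 2*(-1/7) = -2/5 - 2/7 = -24/35 ≈ -0.68571)
d(l) = 5/2 (d(l) = -1/6*(-15) = 5/2)
(1/(-428 + 1/215) + d(X))**2 = (1/(-428 + 1/215) + 5/2)**2 = (1/(-92019/215) + 5/2)**2 = (-215/92019 + 5/2)**2 = (459665/184038)**2 = 211291912225/33869985444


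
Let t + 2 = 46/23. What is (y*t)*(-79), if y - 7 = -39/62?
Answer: 0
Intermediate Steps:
t = 0 (t = -2 + 46/23 = -2 + 46*(1/23) = -2 + 2 = 0)
y = 395/62 (y = 7 - 39/62 = 395/62 ≈ 6.3710)
(y*t)*(-79) = ((395/62)*0)*(-79) = 0*(-79) = 0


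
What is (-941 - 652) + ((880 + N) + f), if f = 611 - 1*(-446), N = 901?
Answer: 1245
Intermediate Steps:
f = 1057 (f = 611 + 446 = 1057)
(-941 - 652) + ((880 + N) + f) = (-941 - 652) + ((880 + 901) + 1057) = -1593 + (1781 + 1057) = -1593 + 2838 = 1245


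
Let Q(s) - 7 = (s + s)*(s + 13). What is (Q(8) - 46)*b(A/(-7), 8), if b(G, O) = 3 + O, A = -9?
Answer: 3267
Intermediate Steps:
Q(s) = 7 + 2*s*(13 + s) (Q(s) = 7 + (s + s)*(s + 13) = 7 + (2*s)*(13 + s) = 7 + 2*s*(13 + s))
(Q(8) - 46)*b(A/(-7), 8) = ((7 + 2*8² + 26*8) - 46)*(3 + 8) = ((7 + 2*64 + 208) - 46)*11 = ((7 + 128 + 208) - 46)*11 = (343 - 46)*11 = 297*11 = 3267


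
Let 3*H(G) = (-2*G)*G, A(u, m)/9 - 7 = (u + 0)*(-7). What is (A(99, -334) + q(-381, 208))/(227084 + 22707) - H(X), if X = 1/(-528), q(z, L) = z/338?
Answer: -436364795305/17653165605504 ≈ -0.024719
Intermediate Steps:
A(u, m) = 63 - 63*u (A(u, m) = 63 + 9*((u + 0)*(-7)) = 63 + 9*(u*(-7)) = 63 + 9*(-7*u) = 63 - 63*u)
q(z, L) = z/338 (q(z, L) = z*(1/338) = z/338)
X = -1/528 ≈ -0.0018939
H(G) = -2*G²/3 (H(G) = ((-2*G)*G)/3 = (-2*G²)/3 = -2*G²/3)
(A(99, -334) + q(-381, 208))/(227084 + 22707) - H(X) = ((63 - 63*99) + (1/338)*(-381))/(227084 + 22707) - (-2)*(-1/528)²/3 = ((63 - 6237) - 381/338)/249791 - (-2)/(3*278784) = (-6174 - 381/338)*(1/249791) - 1*(-1/418176) = -2087193/338*1/249791 + 1/418176 = -2087193/84429358 + 1/418176 = -436364795305/17653165605504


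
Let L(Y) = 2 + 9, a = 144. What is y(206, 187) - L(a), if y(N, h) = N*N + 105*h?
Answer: 62060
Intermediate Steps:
L(Y) = 11
y(N, h) = N² + 105*h
y(206, 187) - L(a) = (206² + 105*187) - 1*11 = (42436 + 19635) - 11 = 62071 - 11 = 62060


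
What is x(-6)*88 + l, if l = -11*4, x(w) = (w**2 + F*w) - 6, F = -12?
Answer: 8932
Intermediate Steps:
x(w) = -6 + w**2 - 12*w (x(w) = (w**2 - 12*w) - 6 = -6 + w**2 - 12*w)
l = -44
x(-6)*88 + l = (-6 + (-6)**2 - 12*(-6))*88 - 44 = (-6 + 36 + 72)*88 - 44 = 102*88 - 44 = 8976 - 44 = 8932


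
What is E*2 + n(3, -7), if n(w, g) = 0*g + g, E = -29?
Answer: -65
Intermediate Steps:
n(w, g) = g (n(w, g) = 0 + g = g)
E*2 + n(3, -7) = -29*2 - 7 = -58 - 7 = -65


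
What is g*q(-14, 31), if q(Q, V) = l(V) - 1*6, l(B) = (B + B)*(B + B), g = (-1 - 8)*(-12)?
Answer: 414504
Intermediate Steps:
g = 108 (g = -9*(-12) = 108)
l(B) = 4*B² (l(B) = (2*B)*(2*B) = 4*B²)
q(Q, V) = -6 + 4*V² (q(Q, V) = 4*V² - 1*6 = 4*V² - 6 = -6 + 4*V²)
g*q(-14, 31) = 108*(-6 + 4*31²) = 108*(-6 + 4*961) = 108*(-6 + 3844) = 108*3838 = 414504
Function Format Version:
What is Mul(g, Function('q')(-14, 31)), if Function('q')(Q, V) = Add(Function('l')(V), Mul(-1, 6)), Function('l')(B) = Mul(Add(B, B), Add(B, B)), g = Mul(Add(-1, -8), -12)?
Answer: 414504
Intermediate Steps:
g = 108 (g = Mul(-9, -12) = 108)
Function('l')(B) = Mul(4, Pow(B, 2)) (Function('l')(B) = Mul(Mul(2, B), Mul(2, B)) = Mul(4, Pow(B, 2)))
Function('q')(Q, V) = Add(-6, Mul(4, Pow(V, 2))) (Function('q')(Q, V) = Add(Mul(4, Pow(V, 2)), Mul(-1, 6)) = Add(Mul(4, Pow(V, 2)), -6) = Add(-6, Mul(4, Pow(V, 2))))
Mul(g, Function('q')(-14, 31)) = Mul(108, Add(-6, Mul(4, Pow(31, 2)))) = Mul(108, Add(-6, Mul(4, 961))) = Mul(108, Add(-6, 3844)) = Mul(108, 3838) = 414504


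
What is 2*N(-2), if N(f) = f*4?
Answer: -16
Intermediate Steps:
N(f) = 4*f
2*N(-2) = 2*(4*(-2)) = 2*(-8) = -16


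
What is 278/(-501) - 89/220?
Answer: -105749/110220 ≈ -0.95944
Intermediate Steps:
278/(-501) - 89/220 = 278*(-1/501) - 89*1/220 = -278/501 - 89/220 = -105749/110220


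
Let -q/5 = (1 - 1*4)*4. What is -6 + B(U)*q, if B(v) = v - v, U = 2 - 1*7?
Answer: -6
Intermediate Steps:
U = -5 (U = 2 - 7 = -5)
B(v) = 0
q = 60 (q = -5*(1 - 1*4)*4 = -5*(1 - 4)*4 = -(-15)*4 = -5*(-12) = 60)
-6 + B(U)*q = -6 + 0*60 = -6 + 0 = -6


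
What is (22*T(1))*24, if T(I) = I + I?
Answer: 1056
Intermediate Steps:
T(I) = 2*I
(22*T(1))*24 = (22*(2*1))*24 = (22*2)*24 = 44*24 = 1056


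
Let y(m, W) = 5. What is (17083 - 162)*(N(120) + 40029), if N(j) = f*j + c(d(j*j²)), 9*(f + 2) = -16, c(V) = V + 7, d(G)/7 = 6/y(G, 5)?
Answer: 10048806586/15 ≈ 6.6992e+8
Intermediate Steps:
d(G) = 42/5 (d(G) = 7*(6/5) = 42/5)
c(V) = 7 + V
f = -34/9 (f = -2 + (⅑)*(-16) = -2 - 16/9 = -34/9 ≈ -3.7778)
N(j) = 77/5 - 34*j/9 (N(j) = -34*j/9 + (7 + 42/5) = -34*j/9 + 77/5 = 77/5 - 34*j/9)
(17083 - 162)*(N(120) + 40029) = (17083 - 162)*((77/5 - 34/9*120) + 40029) = 16921*((77/5 - 1360/3) + 40029) = 16921*(-6569/15 + 40029) = 16921*(593866/15) = 10048806586/15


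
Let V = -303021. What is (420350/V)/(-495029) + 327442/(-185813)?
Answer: -49117591455361628/27872727183126117 ≈ -1.7622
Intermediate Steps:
(420350/V)/(-495029) + 327442/(-185813) = (420350/(-303021))/(-495029) + 327442/(-185813) = (420350*(-1/303021))*(-1/495029) + 327442*(-1/185813) = -420350/303021*(-1/495029) - 327442/185813 = 420350/150004182609 - 327442/185813 = -49117591455361628/27872727183126117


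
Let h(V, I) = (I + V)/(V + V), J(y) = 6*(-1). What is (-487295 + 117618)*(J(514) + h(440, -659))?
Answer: 184804893/80 ≈ 2.3101e+6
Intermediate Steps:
J(y) = -6
h(V, I) = (I + V)/(2*V) (h(V, I) = (I + V)/((2*V)) = (I + V)*(1/(2*V)) = (I + V)/(2*V))
(-487295 + 117618)*(J(514) + h(440, -659)) = (-487295 + 117618)*(-6 + (1/2)*(-659 + 440)/440) = -369677*(-6 + (1/2)*(1/440)*(-219)) = -369677*(-6 - 219/880) = -369677*(-5499/880) = 184804893/80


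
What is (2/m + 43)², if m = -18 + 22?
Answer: 7569/4 ≈ 1892.3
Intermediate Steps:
m = 4
(2/m + 43)² = (2/4 + 43)² = (2*(¼) + 43)² = (½ + 43)² = (87/2)² = 7569/4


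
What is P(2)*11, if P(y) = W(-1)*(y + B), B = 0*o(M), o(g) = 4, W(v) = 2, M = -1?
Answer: 44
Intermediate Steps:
B = 0 (B = 0*4 = 0)
P(y) = 2*y (P(y) = 2*(y + 0) = 2*y)
P(2)*11 = (2*2)*11 = 4*11 = 44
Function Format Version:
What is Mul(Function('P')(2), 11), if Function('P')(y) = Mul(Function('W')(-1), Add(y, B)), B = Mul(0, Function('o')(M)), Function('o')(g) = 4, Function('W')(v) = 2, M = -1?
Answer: 44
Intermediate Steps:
B = 0 (B = Mul(0, 4) = 0)
Function('P')(y) = Mul(2, y) (Function('P')(y) = Mul(2, Add(y, 0)) = Mul(2, y))
Mul(Function('P')(2), 11) = Mul(Mul(2, 2), 11) = Mul(4, 11) = 44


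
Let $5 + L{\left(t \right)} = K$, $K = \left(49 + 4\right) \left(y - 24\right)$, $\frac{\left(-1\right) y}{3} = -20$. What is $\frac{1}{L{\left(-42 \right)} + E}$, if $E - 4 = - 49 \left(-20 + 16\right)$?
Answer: $\frac{1}{2103} \approx 0.00047551$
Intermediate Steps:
$y = 60$ ($y = \left(-3\right) \left(-20\right) = 60$)
$E = 200$ ($E = 4 - 49 \left(-20 + 16\right) = 4 - -196 = 4 + 196 = 200$)
$K = 1908$ ($K = \left(49 + 4\right) \left(60 - 24\right) = 53 \cdot 36 = 1908$)
$L{\left(t \right)} = 1903$ ($L{\left(t \right)} = -5 + 1908 = 1903$)
$\frac{1}{L{\left(-42 \right)} + E} = \frac{1}{1903 + 200} = \frac{1}{2103}$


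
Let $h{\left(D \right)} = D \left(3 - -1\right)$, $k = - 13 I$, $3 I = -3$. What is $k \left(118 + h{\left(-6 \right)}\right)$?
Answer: $1222$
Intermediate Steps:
$I = -1$ ($I = \frac{1}{3} \left(-3\right) = -1$)
$k = 13$ ($k = \left(-13\right) \left(-1\right) = 13$)
$h{\left(D \right)} = 4 D$ ($h{\left(D \right)} = D \left(3 + 1\right) = D 4 = 4 D$)
$k \left(118 + h{\left(-6 \right)}\right) = 13 \left(118 + 4 \left(-6\right)\right) = 13 \left(118 - 24\right) = 13 \cdot 94 = 1222$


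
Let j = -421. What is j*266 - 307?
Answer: -112293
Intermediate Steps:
j*266 - 307 = -421*266 - 307 = -111986 - 307 = -112293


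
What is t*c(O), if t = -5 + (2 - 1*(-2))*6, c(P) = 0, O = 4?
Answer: 0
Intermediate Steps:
t = 19 (t = -5 + (2 + 2)*6 = -5 + 4*6 = -5 + 24 = 19)
t*c(O) = 19*0 = 0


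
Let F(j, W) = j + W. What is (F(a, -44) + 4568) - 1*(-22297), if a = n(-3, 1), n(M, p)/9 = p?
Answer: 26830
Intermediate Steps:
n(M, p) = 9*p
a = 9 (a = 9*1 = 9)
F(j, W) = W + j
(F(a, -44) + 4568) - 1*(-22297) = ((-44 + 9) + 4568) - 1*(-22297) = (-35 + 4568) + 22297 = 4533 + 22297 = 26830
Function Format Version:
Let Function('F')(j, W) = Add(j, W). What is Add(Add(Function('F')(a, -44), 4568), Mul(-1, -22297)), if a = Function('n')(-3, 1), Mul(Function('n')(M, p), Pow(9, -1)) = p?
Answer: 26830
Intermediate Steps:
Function('n')(M, p) = Mul(9, p)
a = 9 (a = Mul(9, 1) = 9)
Function('F')(j, W) = Add(W, j)
Add(Add(Function('F')(a, -44), 4568), Mul(-1, -22297)) = Add(Add(Add(-44, 9), 4568), Mul(-1, -22297)) = Add(Add(-35, 4568), 22297) = Add(4533, 22297) = 26830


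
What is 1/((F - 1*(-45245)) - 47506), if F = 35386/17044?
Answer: -8522/19250549 ≈ -0.00044269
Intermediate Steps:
F = 17693/8522 (F = 35386*(1/17044) = 17693/8522 ≈ 2.0762)
1/((F - 1*(-45245)) - 47506) = 1/((17693/8522 - 1*(-45245)) - 47506) = 1/((17693/8522 + 45245) - 47506) = 1/(385595583/8522 - 47506) = 1/(-19250549/8522) = -8522/19250549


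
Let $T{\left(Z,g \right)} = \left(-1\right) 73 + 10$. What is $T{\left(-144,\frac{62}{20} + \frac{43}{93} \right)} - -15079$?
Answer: $15016$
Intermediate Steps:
$T{\left(Z,g \right)} = -63$ ($T{\left(Z,g \right)} = -73 + 10 = -63$)
$T{\left(-144,\frac{62}{20} + \frac{43}{93} \right)} - -15079 = -63 - -15079 = -63 + 15079 = 15016$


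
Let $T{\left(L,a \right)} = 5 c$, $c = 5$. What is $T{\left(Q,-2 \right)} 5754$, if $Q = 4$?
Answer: $143850$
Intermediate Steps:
$T{\left(L,a \right)} = 25$ ($T{\left(L,a \right)} = 5 \cdot 5 = 25$)
$T{\left(Q,-2 \right)} 5754 = 25 \cdot 5754 = 143850$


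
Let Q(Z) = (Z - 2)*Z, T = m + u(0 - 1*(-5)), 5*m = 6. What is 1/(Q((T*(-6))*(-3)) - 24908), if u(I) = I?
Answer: -25/316916 ≈ -7.8885e-5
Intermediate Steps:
m = 6/5 (m = (⅕)*6 = 6/5 ≈ 1.2000)
T = 31/5 (T = 6/5 + (0 - 1*(-5)) = 6/5 + (0 + 5) = 6/5 + 5 = 31/5 ≈ 6.2000)
Q(Z) = Z*(-2 + Z) (Q(Z) = (-2 + Z)*Z = Z*(-2 + Z))
1/(Q((T*(-6))*(-3)) - 24908) = 1/((((31/5)*(-6))*(-3))*(-2 + ((31/5)*(-6))*(-3)) - 24908) = 1/((-186/5*(-3))*(-2 - 186/5*(-3)) - 24908) = 1/(558*(-2 + 558/5)/5 - 24908) = 1/((558/5)*(548/5) - 24908) = 1/(305784/25 - 24908) = 1/(-316916/25) = -25/316916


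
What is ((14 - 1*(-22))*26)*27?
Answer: 25272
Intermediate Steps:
((14 - 1*(-22))*26)*27 = ((14 + 22)*26)*27 = (36*26)*27 = 936*27 = 25272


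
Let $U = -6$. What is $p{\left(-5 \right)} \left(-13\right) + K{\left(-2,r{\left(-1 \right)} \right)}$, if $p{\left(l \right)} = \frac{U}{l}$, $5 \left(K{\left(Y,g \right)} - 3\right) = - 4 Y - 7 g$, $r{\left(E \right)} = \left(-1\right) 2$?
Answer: $- \frac{41}{5} \approx -8.2$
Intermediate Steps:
$r{\left(E \right)} = -2$
$K{\left(Y,g \right)} = 3 - \frac{7 g}{5} - \frac{4 Y}{5}$ ($K{\left(Y,g \right)} = 3 + \frac{- 4 Y - 7 g}{5} = 3 + \frac{- 7 g - 4 Y}{5} = 3 - \left(\frac{4 Y}{5} + \frac{7 g}{5}\right) = 3 - \frac{7 g}{5} - \frac{4 Y}{5}$)
$p{\left(l \right)} = - \frac{6}{l}$
$p{\left(-5 \right)} \left(-13\right) + K{\left(-2,r{\left(-1 \right)} \right)} = - \frac{6}{-5} \left(-13\right) - - \frac{37}{5} = \left(-6\right) \left(- \frac{1}{5}\right) \left(-13\right) + \left(3 + \frac{14}{5} + \frac{8}{5}\right) = \frac{6}{5} \left(-13\right) + \frac{37}{5} = - \frac{78}{5} + \frac{37}{5} = - \frac{41}{5}$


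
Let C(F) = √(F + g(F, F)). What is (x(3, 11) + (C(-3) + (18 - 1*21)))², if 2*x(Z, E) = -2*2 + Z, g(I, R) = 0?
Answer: 37/4 - 7*I*√3 ≈ 9.25 - 12.124*I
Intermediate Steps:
x(Z, E) = -2 + Z/2 (x(Z, E) = (-2*2 + Z)/2 = (-4 + Z)/2 = -2 + Z/2)
C(F) = √F (C(F) = √(F + 0) = √F)
(x(3, 11) + (C(-3) + (18 - 1*21)))² = ((-2 + (½)*3) + (√(-3) + (18 - 1*21)))² = ((-2 + 3/2) + (I*√3 + (18 - 21)))² = (-½ + (I*√3 - 3))² = (-½ + (-3 + I*√3))² = (-7/2 + I*√3)²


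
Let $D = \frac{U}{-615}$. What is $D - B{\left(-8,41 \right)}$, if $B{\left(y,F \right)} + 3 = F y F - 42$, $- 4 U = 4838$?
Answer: $\frac{404849}{30} \approx 13495.0$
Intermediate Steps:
$U = - \frac{2419}{2}$ ($U = \left(- \frac{1}{4}\right) 4838 = - \frac{2419}{2} \approx -1209.5$)
$B{\left(y,F \right)} = -45 + y F^{2}$ ($B{\left(y,F \right)} = -3 + \left(F y F - 42\right) = -3 + \left(y F^{2} - 42\right) = -3 + \left(-42 + y F^{2}\right) = -45 + y F^{2}$)
$D = \frac{59}{30}$ ($D = - \frac{2419}{2 \left(-615\right)} = \left(- \frac{2419}{2}\right) \left(- \frac{1}{615}\right) = \frac{59}{30} \approx 1.9667$)
$D - B{\left(-8,41 \right)} = \frac{59}{30} - \left(-45 - 8 \cdot 41^{2}\right) = \frac{59}{30} - \left(-45 - 13448\right) = \frac{59}{30} - -13493 = \frac{59}{30} + 13493 = \frac{404849}{30}$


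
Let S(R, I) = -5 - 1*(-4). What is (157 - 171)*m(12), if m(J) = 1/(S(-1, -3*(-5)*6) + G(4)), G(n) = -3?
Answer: 7/2 ≈ 3.5000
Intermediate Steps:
S(R, I) = -1 (S(R, I) = -5 + 4 = -1)
m(J) = -¼ (m(J) = 1/(-1 - 3) = 1/(-4) = -¼)
(157 - 171)*m(12) = (157 - 171)*(-¼) = -14*(-¼) = 7/2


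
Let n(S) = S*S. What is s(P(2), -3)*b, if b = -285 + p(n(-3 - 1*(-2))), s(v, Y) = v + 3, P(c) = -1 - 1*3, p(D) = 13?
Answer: 272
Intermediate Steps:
n(S) = S²
P(c) = -4 (P(c) = -1 - 3 = -4)
s(v, Y) = 3 + v
b = -272 (b = -285 + 13 = -272)
s(P(2), -3)*b = (3 - 4)*(-272) = -1*(-272) = 272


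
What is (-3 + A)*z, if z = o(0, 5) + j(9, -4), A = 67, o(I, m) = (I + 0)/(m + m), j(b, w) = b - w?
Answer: 832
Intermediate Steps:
o(I, m) = I/(2*m) (o(I, m) = I/((2*m)) = I*(1/(2*m)) = I/(2*m))
z = 13 (z = (½)*0/5 + (9 - 1*(-4)) = (½)*0*(⅕) + (9 + 4) = 0 + 13 = 13)
(-3 + A)*z = (-3 + 67)*13 = 64*13 = 832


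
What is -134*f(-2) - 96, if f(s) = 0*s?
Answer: -96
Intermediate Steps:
f(s) = 0
-134*f(-2) - 96 = -134*0 - 96 = 0 - 96 = -96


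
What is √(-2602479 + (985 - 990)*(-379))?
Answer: 2*I*√650146 ≈ 1612.6*I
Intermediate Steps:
√(-2602479 + (985 - 990)*(-379)) = √(-2602479 - 5*(-379)) = √(-2602479 + 1895) = √(-2600584) = 2*I*√650146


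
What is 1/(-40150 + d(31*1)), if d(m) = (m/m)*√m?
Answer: -40150/1612022469 - √31/1612022469 ≈ -2.4910e-5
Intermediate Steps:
d(m) = √m (d(m) = 1*√m = √m)
1/(-40150 + d(31*1)) = 1/(-40150 + √(31*1)) = 1/(-40150 + √31)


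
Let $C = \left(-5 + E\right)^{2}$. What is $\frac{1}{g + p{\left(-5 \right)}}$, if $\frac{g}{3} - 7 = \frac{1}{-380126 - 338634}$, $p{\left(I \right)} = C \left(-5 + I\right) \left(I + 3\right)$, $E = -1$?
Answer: $\frac{718760}{532601157} \approx 0.0013495$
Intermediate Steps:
$C = 36$ ($C = \left(-5 - 1\right)^{2} = \left(-6\right)^{2} = 36$)
$p{\left(I \right)} = 36 \left(-5 + I\right) \left(3 + I\right)$ ($p{\left(I \right)} = 36 \left(-5 + I\right) \left(I + 3\right) = 36 \left(-5 + I\right) \left(3 + I\right)$)
$g = \frac{15093957}{718760}$ ($g = 21 + \frac{3}{-380126 - 338634} = 21 + \frac{3}{-718760} = 21 + 3 \left(- \frac{1}{718760}\right) = 21 - \frac{3}{718760} = \frac{15093957}{718760} \approx 21.0$)
$\frac{1}{g + p{\left(-5 \right)}} = \frac{1}{\frac{15093957}{718760} - \left(180 - 900\right)} = \frac{1}{\frac{15093957}{718760} + \left(-540 + 360 + 36 \cdot 25\right)} = \frac{1}{\frac{15093957}{718760} + \left(-540 + 360 + 900\right)} = \frac{1}{\frac{15093957}{718760} + 720} = \frac{1}{\frac{532601157}{718760}} = \frac{718760}{532601157}$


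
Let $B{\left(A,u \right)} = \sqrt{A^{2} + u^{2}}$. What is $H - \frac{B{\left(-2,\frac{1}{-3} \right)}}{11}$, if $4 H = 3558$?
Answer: $\frac{1779}{2} - \frac{\sqrt{37}}{33} \approx 889.32$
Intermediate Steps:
$H = \frac{1779}{2}$ ($H = \frac{1}{4} \cdot 3558 = \frac{1779}{2} \approx 889.5$)
$H - \frac{B{\left(-2,\frac{1}{-3} \right)}}{11} = \frac{1779}{2} - \frac{\sqrt{\left(-2\right)^{2} + \left(\frac{1}{-3}\right)^{2}}}{11} = \frac{1779}{2} - \sqrt{4 + \left(- \frac{1}{3}\right)^{2}} \cdot \frac{1}{11} = \frac{1779}{2} - \sqrt{4 + \frac{1}{9}} \cdot \frac{1}{11} = \frac{1779}{2} - \sqrt{\frac{37}{9}} \cdot \frac{1}{11} = \frac{1779}{2} - \frac{\sqrt{37}}{3} \cdot \frac{1}{11} = \frac{1779}{2} - \frac{\sqrt{37}}{33}$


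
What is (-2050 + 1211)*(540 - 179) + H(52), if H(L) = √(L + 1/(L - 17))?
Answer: -302879 + √63735/35 ≈ -3.0287e+5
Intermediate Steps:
H(L) = √(L + 1/(-17 + L))
(-2050 + 1211)*(540 - 179) + H(52) = (-2050 + 1211)*(540 - 179) + √((1 + 52*(-17 + 52))/(-17 + 52)) = -839*361 + √((1 + 52*35)/35) = -302879 + √((1 + 1820)/35) = -302879 + √((1/35)*1821) = -302879 + √(1821/35) = -302879 + √63735/35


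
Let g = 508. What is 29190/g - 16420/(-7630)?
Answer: 11553053/193802 ≈ 59.613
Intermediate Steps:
29190/g - 16420/(-7630) = 29190/508 - 16420/(-7630) = 29190*(1/508) - 16420*(-1/7630) = 14595/254 + 1642/763 = 11553053/193802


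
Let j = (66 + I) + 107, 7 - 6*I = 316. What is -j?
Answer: -243/2 ≈ -121.50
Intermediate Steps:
I = -103/2 (I = 7/6 - ⅙*316 = 7/6 - 158/3 = -103/2 ≈ -51.500)
j = 243/2 (j = (66 - 103/2) + 107 = 29/2 + 107 = 243/2 ≈ 121.50)
-j = -1*243/2 = -243/2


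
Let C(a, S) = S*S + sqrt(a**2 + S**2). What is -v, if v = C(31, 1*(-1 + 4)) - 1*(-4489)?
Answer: -4498 - sqrt(970) ≈ -4529.1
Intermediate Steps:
C(a, S) = S**2 + sqrt(S**2 + a**2)
v = 4498 + sqrt(970) (v = ((1*(-1 + 4))**2 + sqrt((1*(-1 + 4))**2 + 31**2)) - 1*(-4489) = ((1*3)**2 + sqrt((1*3)**2 + 961)) + 4489 = (3**2 + sqrt(3**2 + 961)) + 4489 = (9 + sqrt(9 + 961)) + 4489 = (9 + sqrt(970)) + 4489 = 4498 + sqrt(970) ≈ 4529.1)
-v = -(4498 + sqrt(970)) = -4498 - sqrt(970)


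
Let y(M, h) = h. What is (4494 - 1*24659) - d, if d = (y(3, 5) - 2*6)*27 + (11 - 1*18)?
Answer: -19969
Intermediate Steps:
d = -196 (d = (5 - 2*6)*27 + (11 - 1*18) = (5 - 12)*27 + (11 - 18) = -7*27 - 7 = -189 - 7 = -196)
(4494 - 1*24659) - d = (4494 - 1*24659) - 1*(-196) = (4494 - 24659) + 196 = -20165 + 196 = -19969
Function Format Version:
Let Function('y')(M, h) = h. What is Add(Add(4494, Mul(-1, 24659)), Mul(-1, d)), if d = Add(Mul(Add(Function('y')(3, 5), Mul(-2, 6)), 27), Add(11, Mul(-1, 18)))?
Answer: -19969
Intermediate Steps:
d = -196 (d = Add(Mul(Add(5, Mul(-2, 6)), 27), Add(11, Mul(-1, 18))) = Add(Mul(Add(5, -12), 27), Add(11, -18)) = Add(Mul(-7, 27), -7) = Add(-189, -7) = -196)
Add(Add(4494, Mul(-1, 24659)), Mul(-1, d)) = Add(Add(4494, Mul(-1, 24659)), Mul(-1, -196)) = Add(Add(4494, -24659), 196) = Add(-20165, 196) = -19969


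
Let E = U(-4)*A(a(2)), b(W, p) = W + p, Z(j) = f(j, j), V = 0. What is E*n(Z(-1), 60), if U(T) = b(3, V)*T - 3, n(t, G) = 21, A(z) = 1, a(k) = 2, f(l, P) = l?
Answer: -315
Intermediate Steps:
Z(j) = j
U(T) = -3 + 3*T (U(T) = (3 + 0)*T - 3 = 3*T - 3 = -3 + 3*T)
E = -15 (E = (-3 + 3*(-4))*1 = (-3 - 12)*1 = -15*1 = -15)
E*n(Z(-1), 60) = -15*21 = -315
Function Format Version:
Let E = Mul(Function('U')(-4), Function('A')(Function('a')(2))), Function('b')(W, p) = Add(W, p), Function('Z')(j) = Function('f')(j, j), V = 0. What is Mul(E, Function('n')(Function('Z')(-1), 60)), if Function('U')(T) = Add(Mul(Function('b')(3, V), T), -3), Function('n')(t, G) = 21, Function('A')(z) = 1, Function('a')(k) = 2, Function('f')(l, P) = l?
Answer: -315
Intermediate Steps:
Function('Z')(j) = j
Function('U')(T) = Add(-3, Mul(3, T)) (Function('U')(T) = Add(Mul(Add(3, 0), T), -3) = Add(Mul(3, T), -3) = Add(-3, Mul(3, T)))
E = -15 (E = Mul(Add(-3, Mul(3, -4)), 1) = Mul(Add(-3, -12), 1) = Mul(-15, 1) = -15)
Mul(E, Function('n')(Function('Z')(-1), 60)) = Mul(-15, 21) = -315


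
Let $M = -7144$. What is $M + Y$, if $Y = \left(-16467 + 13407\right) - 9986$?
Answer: $-20190$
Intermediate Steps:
$Y = -13046$ ($Y = -3060 - 9986 = -13046$)
$M + Y = -7144 - 13046 = -20190$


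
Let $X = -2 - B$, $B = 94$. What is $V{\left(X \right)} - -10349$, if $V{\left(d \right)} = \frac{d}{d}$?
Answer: $10350$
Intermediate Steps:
$X = -96$ ($X = -2 - 94 = -96$)
$V{\left(d \right)} = 1$
$V{\left(X \right)} - -10349 = 1 - -10349 = 1 + 10349 = 10350$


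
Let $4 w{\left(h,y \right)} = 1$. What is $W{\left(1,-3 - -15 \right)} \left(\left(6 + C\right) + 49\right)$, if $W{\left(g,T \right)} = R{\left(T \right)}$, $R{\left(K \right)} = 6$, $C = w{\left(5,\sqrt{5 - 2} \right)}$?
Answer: $\frac{663}{2} \approx 331.5$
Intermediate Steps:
$w{\left(h,y \right)} = \frac{1}{4}$ ($w{\left(h,y \right)} = \frac{1}{4} \cdot 1 = \frac{1}{4}$)
$C = \frac{1}{4} \approx 0.25$
$W{\left(g,T \right)} = 6$
$W{\left(1,-3 - -15 \right)} \left(\left(6 + C\right) + 49\right) = 6 \left(\left(6 + \frac{1}{4}\right) + 49\right) = 6 \left(\frac{25}{4} + 49\right) = 6 \cdot \frac{221}{4} = \frac{663}{2}$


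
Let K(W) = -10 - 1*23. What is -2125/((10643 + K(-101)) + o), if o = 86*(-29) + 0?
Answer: -2125/8116 ≈ -0.26183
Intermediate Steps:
o = -2494 (o = -2494 + 0 = -2494)
K(W) = -33 (K(W) = -10 - 23 = -33)
-2125/((10643 + K(-101)) + o) = -2125/((10643 - 33) - 2494) = -2125/(10610 - 2494) = -2125/8116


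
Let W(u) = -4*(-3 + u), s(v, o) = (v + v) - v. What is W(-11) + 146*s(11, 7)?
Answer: 1662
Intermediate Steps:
s(v, o) = v (s(v, o) = 2*v - v = v)
W(u) = 12 - 4*u
W(-11) + 146*s(11, 7) = (12 - 4*(-11)) + 146*11 = (12 + 44) + 1606 = 56 + 1606 = 1662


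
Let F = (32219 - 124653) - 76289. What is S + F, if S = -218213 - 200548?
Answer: -587484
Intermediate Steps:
F = -168723 (F = -92434 - 76289 = -168723)
S = -418761
S + F = -418761 - 168723 = -587484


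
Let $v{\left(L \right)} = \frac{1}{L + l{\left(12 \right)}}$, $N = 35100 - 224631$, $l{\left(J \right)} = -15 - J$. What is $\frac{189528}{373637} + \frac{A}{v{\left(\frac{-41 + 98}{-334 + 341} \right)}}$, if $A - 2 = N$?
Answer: $\frac{9347587527132}{2615459} \approx 3.574 \cdot 10^{6}$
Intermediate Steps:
$N = -189531$ ($N = 35100 - 224631 = -189531$)
$A = -189529$ ($A = 2 - 189531 = -189529$)
$v{\left(L \right)} = \frac{1}{-27 + L}$ ($v{\left(L \right)} = \frac{1}{L - 27} = \frac{1}{-27 + L}$)
$\frac{189528}{373637} + \frac{A}{v{\left(\frac{-41 + 98}{-334 + 341} \right)}} = \frac{189528}{373637} - \frac{189529}{\frac{1}{-27 + \frac{-41 + 98}{-334 + 341}}} = 189528 \cdot \frac{1}{373637} - \frac{189529}{\frac{1}{-27 + \frac{57}{7}}} = \frac{189528}{373637} - \frac{189529}{\frac{1}{-27 + 57 \cdot \frac{1}{7}}} = \frac{189528}{373637} - \frac{189529}{\frac{1}{-27 + \frac{57}{7}}} = \frac{189528}{373637} - \frac{189529}{\frac{1}{- \frac{132}{7}}} = \frac{189528}{373637} - \frac{189529}{- \frac{7}{132}} = \frac{189528}{373637} - - \frac{25017828}{7} = \frac{189528}{373637} + \frac{25017828}{7} = \frac{9347587527132}{2615459}$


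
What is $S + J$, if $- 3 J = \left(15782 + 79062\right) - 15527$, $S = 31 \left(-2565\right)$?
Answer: $-105954$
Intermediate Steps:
$S = -79515$
$J = -26439$ ($J = - \frac{\left(15782 + 79062\right) - 15527}{3} = - \frac{94844 - 15527}{3} = \left(- \frac{1}{3}\right) 79317 = -26439$)
$S + J = -79515 - 26439 = -105954$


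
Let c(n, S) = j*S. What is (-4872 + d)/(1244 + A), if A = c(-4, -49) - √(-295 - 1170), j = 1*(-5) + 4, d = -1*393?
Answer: -6807645/1673314 - 5265*I*√1465/1673314 ≈ -4.0684 - 0.12043*I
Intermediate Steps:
d = -393
j = -1 (j = -5 + 4 = -1)
c(n, S) = -S
A = 49 - I*√1465 (A = -1*(-49) - √(-295 - 1170) = 49 - √(-1465) = 49 - I*√1465 ≈ 49.0 - 38.275*I)
(-4872 + d)/(1244 + A) = (-4872 - 393)/(1244 + (49 - I*√1465)) = -5265/(1293 - I*√1465)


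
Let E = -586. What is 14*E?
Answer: -8204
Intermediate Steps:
14*E = 14*(-586) = -8204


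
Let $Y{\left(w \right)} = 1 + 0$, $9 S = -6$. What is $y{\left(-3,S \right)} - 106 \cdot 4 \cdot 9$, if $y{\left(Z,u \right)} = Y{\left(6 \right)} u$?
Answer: $- \frac{11450}{3} \approx -3816.7$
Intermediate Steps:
$S = - \frac{2}{3}$ ($S = \frac{1}{9} \left(-6\right) = - \frac{2}{3} \approx -0.66667$)
$Y{\left(w \right)} = 1$
$y{\left(Z,u \right)} = u$ ($y{\left(Z,u \right)} = 1 u = u$)
$y{\left(-3,S \right)} - 106 \cdot 4 \cdot 9 = - \frac{2}{3} - 106 \cdot 4 \cdot 9 = - \frac{2}{3} - 3816 = - \frac{11450}{3}$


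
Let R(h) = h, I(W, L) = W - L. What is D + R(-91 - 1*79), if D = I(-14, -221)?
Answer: 37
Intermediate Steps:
D = 207 (D = -14 - 1*(-221) = -14 + 221 = 207)
D + R(-91 - 1*79) = 207 + (-91 - 1*79) = 207 + (-91 - 79) = 207 - 170 = 37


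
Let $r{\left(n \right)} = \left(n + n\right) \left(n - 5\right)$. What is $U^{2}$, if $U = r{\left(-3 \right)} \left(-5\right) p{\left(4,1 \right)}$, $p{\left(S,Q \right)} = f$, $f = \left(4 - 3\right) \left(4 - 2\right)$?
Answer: $230400$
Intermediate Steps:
$f = 2$ ($f = 1 \cdot 2 = 2$)
$p{\left(S,Q \right)} = 2$
$r{\left(n \right)} = 2 n \left(-5 + n\right)$
$U = -480$ ($U = 2 \left(-3\right) \left(-5 - 3\right) \left(-5\right) 2 = 2 \left(-3\right) \left(-8\right) \left(-5\right) 2 = 48 \left(-5\right) 2 = \left(-240\right) 2 = -480$)
$U^{2} = \left(-480\right)^{2} = 230400$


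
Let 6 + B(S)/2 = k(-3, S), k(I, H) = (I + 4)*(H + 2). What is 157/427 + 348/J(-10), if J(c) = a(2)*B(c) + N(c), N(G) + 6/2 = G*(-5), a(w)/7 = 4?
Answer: -32887/314699 ≈ -0.10450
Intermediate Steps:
a(w) = 28 (a(w) = 7*4 = 28)
k(I, H) = (2 + H)*(4 + I) (k(I, H) = (4 + I)*(2 + H) = (2 + H)*(4 + I))
B(S) = -8 + 2*S (B(S) = -12 + 2*(8 + 2*(-3) + 4*S + S*(-3)) = -12 + 2*(8 - 6 + 4*S - 3*S) = -12 + 2*(2 + S) = -12 + (4 + 2*S) = -8 + 2*S)
N(G) = -3 - 5*G (N(G) = -3 + G*(-5) = -3 - 5*G)
J(c) = -227 + 51*c (J(c) = 28*(-8 + 2*c) + (-3 - 5*c) = (-224 + 56*c) + (-3 - 5*c) = -227 + 51*c)
157/427 + 348/J(-10) = 157/427 + 348/(-227 + 51*(-10)) = 157*(1/427) + 348/(-227 - 510) = 157/427 + 348/(-737) = 157/427 + 348*(-1/737) = 157/427 - 348/737 = -32887/314699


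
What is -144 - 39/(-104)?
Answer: -1149/8 ≈ -143.63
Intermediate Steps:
-144 - 39/(-104) = -144 - 1/104*(-39) = -144 + 3/8 = -1149/8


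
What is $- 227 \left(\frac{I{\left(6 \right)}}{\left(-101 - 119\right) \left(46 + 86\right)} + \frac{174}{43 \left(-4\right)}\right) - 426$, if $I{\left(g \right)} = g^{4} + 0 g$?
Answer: $- \frac{9689541}{52030} \approx -186.23$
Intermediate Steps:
$I{\left(g \right)} = g^{4}$ ($I{\left(g \right)} = g^{4} + 0 = g^{4}$)
$- 227 \left(\frac{I{\left(6 \right)}}{\left(-101 - 119\right) \left(46 + 86\right)} + \frac{174}{43 \left(-4\right)}\right) - 426 = - 227 \left(\frac{6^{4}}{\left(-101 - 119\right) \left(46 + 86\right)} + \frac{174}{43 \left(-4\right)}\right) - 426 = - 227 \left(\frac{1296}{\left(-220\right) 132} + \frac{174}{-172}\right) - 426 = - 227 \left(\frac{1296}{-29040} + 174 \left(- \frac{1}{172}\right)\right) - 426 = - 227 \left(1296 \left(- \frac{1}{29040}\right) - \frac{87}{86}\right) - 426 = - 227 \left(- \frac{27}{605} - \frac{87}{86}\right) - 426 = \left(-227\right) \left(- \frac{54957}{52030}\right) - 426 = \frac{12475239}{52030} - 426 = - \frac{9689541}{52030}$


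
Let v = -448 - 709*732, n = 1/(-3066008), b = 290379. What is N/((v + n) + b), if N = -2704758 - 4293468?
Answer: 7152205633936/234096864819 ≈ 30.552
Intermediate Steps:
n = -1/3066008 ≈ -3.2616e-7
v = -519436 (v = -448 - 518988 = -519436)
N = -6998226
N/((v + n) + b) = -6998226/((-519436 - 1/3066008) + 290379) = -6998226/(-1592594931489/3066008 + 290379) = -6998226/(-702290594457/3066008) = -6998226*(-3066008/702290594457) = 7152205633936/234096864819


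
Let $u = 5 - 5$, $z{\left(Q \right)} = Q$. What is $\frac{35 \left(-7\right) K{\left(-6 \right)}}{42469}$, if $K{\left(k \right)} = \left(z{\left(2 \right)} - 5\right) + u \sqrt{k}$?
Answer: $\frac{105}{6067} \approx 0.017307$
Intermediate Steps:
$u = 0$
$K{\left(k \right)} = -3$ ($K{\left(k \right)} = \left(2 - 5\right) + 0 \sqrt{k} = -3 + 0 = -3$)
$\frac{35 \left(-7\right) K{\left(-6 \right)}}{42469} = \frac{35 \left(-7\right) \left(-3\right)}{42469} = \left(-245\right) \left(-3\right) \frac{1}{42469} = 735 \cdot \frac{1}{42469} = \frac{105}{6067}$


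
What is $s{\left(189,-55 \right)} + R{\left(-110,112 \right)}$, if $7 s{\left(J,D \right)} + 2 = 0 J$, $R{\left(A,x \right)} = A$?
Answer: $- \frac{772}{7} \approx -110.29$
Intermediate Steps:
$s{\left(J,D \right)} = - \frac{2}{7}$ ($s{\left(J,D \right)} = - \frac{2}{7} + \frac{0 J}{7} = - \frac{2}{7} + \frac{1}{7} \cdot 0 = - \frac{2}{7} + 0 = - \frac{2}{7}$)
$s{\left(189,-55 \right)} + R{\left(-110,112 \right)} = - \frac{2}{7} - 110 = - \frac{772}{7}$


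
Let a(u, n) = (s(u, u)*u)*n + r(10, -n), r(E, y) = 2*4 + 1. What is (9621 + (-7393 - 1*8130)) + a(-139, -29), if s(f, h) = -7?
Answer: -34110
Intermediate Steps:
r(E, y) = 9 (r(E, y) = 8 + 1 = 9)
a(u, n) = 9 - 7*n*u (a(u, n) = (-7*u)*n + 9 = -7*n*u + 9 = 9 - 7*n*u)
(9621 + (-7393 - 1*8130)) + a(-139, -29) = (9621 + (-7393 - 1*8130)) + (9 - 7*(-29)*(-139)) = (9621 + (-7393 - 8130)) + (9 - 28217) = (9621 - 15523) - 28208 = -5902 - 28208 = -34110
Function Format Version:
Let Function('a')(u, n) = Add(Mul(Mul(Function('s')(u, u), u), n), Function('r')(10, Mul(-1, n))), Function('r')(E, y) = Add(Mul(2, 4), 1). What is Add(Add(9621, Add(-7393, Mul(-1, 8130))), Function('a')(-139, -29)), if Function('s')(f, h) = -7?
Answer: -34110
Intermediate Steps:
Function('r')(E, y) = 9 (Function('r')(E, y) = Add(8, 1) = 9)
Function('a')(u, n) = Add(9, Mul(-7, n, u)) (Function('a')(u, n) = Add(Mul(Mul(-7, u), n), 9) = Add(Mul(-7, n, u), 9) = Add(9, Mul(-7, n, u)))
Add(Add(9621, Add(-7393, Mul(-1, 8130))), Function('a')(-139, -29)) = Add(Add(9621, Add(-7393, Mul(-1, 8130))), Add(9, Mul(-7, -29, -139))) = Add(Add(9621, Add(-7393, -8130)), Add(9, -28217)) = Add(Add(9621, -15523), -28208) = Add(-5902, -28208) = -34110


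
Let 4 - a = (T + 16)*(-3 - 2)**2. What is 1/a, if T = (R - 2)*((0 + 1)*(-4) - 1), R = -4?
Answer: -1/1146 ≈ -0.00087260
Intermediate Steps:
T = 30 (T = (-4 - 2)*((0 + 1)*(-4) - 1) = -6*(1*(-4) - 1) = -6*(-4 - 1) = -6*(-5) = 30)
a = -1146 (a = 4 - (30 + 16)*(-3 - 2)**2 = 4 - 46*(-5)**2 = 4 - 46*25 = 4 - 1*1150 = 4 - 1150 = -1146)
1/a = 1/(-1146) = -1/1146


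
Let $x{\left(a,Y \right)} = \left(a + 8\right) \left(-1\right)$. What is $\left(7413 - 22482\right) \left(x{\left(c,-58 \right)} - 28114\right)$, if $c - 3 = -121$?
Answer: $421992276$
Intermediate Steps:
$c = -118$ ($c = 3 - 121 = -118$)
$x{\left(a,Y \right)} = -8 - a$ ($x{\left(a,Y \right)} = \left(8 + a\right) \left(-1\right) = -8 - a$)
$\left(7413 - 22482\right) \left(x{\left(c,-58 \right)} - 28114\right) = \left(7413 - 22482\right) \left(\left(-8 - -118\right) - 28114\right) = - 15069 \left(\left(-8 + 118\right) - 28114\right) = - 15069 \left(110 - 28114\right) = \left(-15069\right) \left(-28004\right) = 421992276$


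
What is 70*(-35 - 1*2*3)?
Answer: -2870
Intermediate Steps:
70*(-35 - 1*2*3) = 70*(-35 - 2*3) = 70*(-35 - 6) = 70*(-41) = -2870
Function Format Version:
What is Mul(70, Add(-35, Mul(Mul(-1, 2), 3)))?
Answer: -2870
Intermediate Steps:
Mul(70, Add(-35, Mul(Mul(-1, 2), 3))) = Mul(70, Add(-35, Mul(-2, 3))) = Mul(70, Add(-35, -6)) = Mul(70, -41) = -2870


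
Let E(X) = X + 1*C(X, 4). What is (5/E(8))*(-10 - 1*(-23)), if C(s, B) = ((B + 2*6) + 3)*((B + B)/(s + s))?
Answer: 26/7 ≈ 3.7143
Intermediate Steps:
C(s, B) = B*(15 + B)/s (C(s, B) = ((B + 12) + 3)*((2*B)/((2*s))) = ((12 + B) + 3)*((2*B)*(1/(2*s))) = (15 + B)*(B/s) = B*(15 + B)/s)
E(X) = X + 76/X (E(X) = X + 1*(4*(15 + 4)/X) = X + 1*(4*19/X) = X + 1*(76/X) = X + 76/X)
(5/E(8))*(-10 - 1*(-23)) = (5/(8 + 76/8))*(-10 - 1*(-23)) = (5/(8 + 76*(⅛)))*(-10 + 23) = (5/(8 + 19/2))*13 = (5/(35/2))*13 = (5*(2/35))*13 = (2/7)*13 = 26/7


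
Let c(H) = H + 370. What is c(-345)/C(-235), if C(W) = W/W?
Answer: 25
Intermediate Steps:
c(H) = 370 + H
C(W) = 1
c(-345)/C(-235) = (370 - 345)/1 = 25*1 = 25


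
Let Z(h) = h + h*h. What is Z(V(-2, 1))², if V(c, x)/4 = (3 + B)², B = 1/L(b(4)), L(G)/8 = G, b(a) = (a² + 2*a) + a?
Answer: 44447695215317467653889/24759631762948096 ≈ 1.7952e+6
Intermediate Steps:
b(a) = a² + 3*a
L(G) = 8*G
B = 1/224 (B = 1/(8*(4*(3 + 4))) = 1/(8*(4*7)) = 1/(8*28) = 1/224 ≈ 0.0044643)
V(c, x) = 452929/12544 (V(c, x) = 4*(3 + 1/224)² = 4*(673/224)² = 4*(452929/50176) = 452929/12544)
Z(h) = h + h²
Z(V(-2, 1))² = (452929*(1 + 452929/12544)/12544)² = ((452929/12544)*(465473/12544))² = (210826220417/157351936)² = 44447695215317467653889/24759631762948096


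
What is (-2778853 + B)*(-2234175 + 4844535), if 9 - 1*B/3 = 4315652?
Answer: -41049952301520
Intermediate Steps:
B = -12946929 (B = 27 - 3*4315652 = 27 - 12946956 = -12946929)
(-2778853 + B)*(-2234175 + 4844535) = (-2778853 - 12946929)*(-2234175 + 4844535) = -15725782*2610360 = -41049952301520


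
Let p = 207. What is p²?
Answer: 42849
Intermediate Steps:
p² = 207² = 42849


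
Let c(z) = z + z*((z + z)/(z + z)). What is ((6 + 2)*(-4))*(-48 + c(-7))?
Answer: 1984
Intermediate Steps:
c(z) = 2*z (c(z) = z + z*((2*z)/((2*z))) = z + z*((2*z)*(1/(2*z))) = z + z*1 = z + z = 2*z)
((6 + 2)*(-4))*(-48 + c(-7)) = ((6 + 2)*(-4))*(-48 + 2*(-7)) = (8*(-4))*(-48 - 14) = -32*(-62) = 1984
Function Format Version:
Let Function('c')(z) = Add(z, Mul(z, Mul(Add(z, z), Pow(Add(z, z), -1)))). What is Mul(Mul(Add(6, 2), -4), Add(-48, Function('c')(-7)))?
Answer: 1984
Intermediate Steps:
Function('c')(z) = Mul(2, z) (Function('c')(z) = Add(z, Mul(z, Mul(Mul(2, z), Pow(Mul(2, z), -1)))) = Add(z, Mul(z, Mul(Mul(2, z), Mul(Rational(1, 2), Pow(z, -1))))) = Add(z, Mul(z, 1)) = Add(z, z) = Mul(2, z))
Mul(Mul(Add(6, 2), -4), Add(-48, Function('c')(-7))) = Mul(Mul(Add(6, 2), -4), Add(-48, Mul(2, -7))) = Mul(Mul(8, -4), Add(-48, -14)) = Mul(-32, -62) = 1984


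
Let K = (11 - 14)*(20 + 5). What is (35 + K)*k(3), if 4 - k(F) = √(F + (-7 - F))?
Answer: -160 + 40*I*√7 ≈ -160.0 + 105.83*I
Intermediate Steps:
k(F) = 4 - I*√7 (k(F) = 4 - √(F + (-7 - F)) = 4 - √(-7) = 4 - I*√7)
K = -75 (K = -3*25 = -75)
(35 + K)*k(3) = (35 - 75)*(4 - I*√7) = -40*(4 - I*√7) = -160 + 40*I*√7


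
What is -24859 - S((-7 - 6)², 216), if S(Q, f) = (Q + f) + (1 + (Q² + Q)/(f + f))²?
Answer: -1390389625/46656 ≈ -29801.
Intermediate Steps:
S(Q, f) = Q + f + (1 + (Q + Q²)/(2*f))² (S(Q, f) = (Q + f) + (1 + (Q + Q²)/((2*f)))² = (Q + f) + (1 + (Q + Q²)*(1/(2*f)))² = (Q + f) + (1 + (Q + Q²)/(2*f))² = Q + f + (1 + (Q + Q²)/(2*f))²)
-24859 - S((-7 - 6)², 216) = -24859 - ((-7 - 6)² + 216 + (¼)*((-7 - 6)² + ((-7 - 6)²)² + 2*216)²/216²) = -24859 - ((-13)² + 216 + (¼)*(1/46656)*((-13)² + ((-13)²)² + 432)²) = -24859 - (169 + 216 + (¼)*(1/46656)*(169 + 169² + 432)²) = -24859 - (169 + 216 + (¼)*(1/46656)*(169 + 28561 + 432)²) = -24859 - (169 + 216 + (¼)*(1/46656)*29162²) = -24859 - (169 + 216 + (¼)*(1/46656)*850422244) = -24859 - (169 + 216 + 212605561/46656) = -24859 - 1*230568121/46656 = -24859 - 230568121/46656 = -1390389625/46656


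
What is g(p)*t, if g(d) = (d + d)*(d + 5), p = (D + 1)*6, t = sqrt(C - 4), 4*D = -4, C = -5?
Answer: 0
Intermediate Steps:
D = -1 (D = (1/4)*(-4) = -1)
t = 3*I (t = sqrt(-5 - 4) = sqrt(-9) = 3*I ≈ 3.0*I)
p = 0 (p = (-1 + 1)*6 = 0*6 = 0)
g(d) = 2*d*(5 + d) (g(d) = (2*d)*(5 + d) = 2*d*(5 + d))
g(p)*t = (2*0*(5 + 0))*(3*I) = (2*0*5)*(3*I) = 0*(3*I) = 0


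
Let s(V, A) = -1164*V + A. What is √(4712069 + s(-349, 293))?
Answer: √5118598 ≈ 2262.4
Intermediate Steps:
s(V, A) = A - 1164*V
√(4712069 + s(-349, 293)) = √(4712069 + (293 - 1164*(-349))) = √(4712069 + (293 + 406236)) = √(4712069 + 406529) = √5118598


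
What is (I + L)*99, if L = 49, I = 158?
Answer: 20493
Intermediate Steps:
(I + L)*99 = (158 + 49)*99 = 207*99 = 20493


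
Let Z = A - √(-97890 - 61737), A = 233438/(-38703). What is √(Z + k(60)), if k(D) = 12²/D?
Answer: √(-135993440310 - 37448055225*I*√159627)/193515 ≈ 14.07 - 14.198*I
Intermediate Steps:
k(D) = 144/D
A = -233438/38703 (A = 233438*(-1/38703) = -233438/38703 ≈ -6.0315)
Z = -233438/38703 - I*√159627 (Z = -233438/38703 - √(-97890 - 61737) = -233438/38703 - √(-159627) = -233438/38703 - I*√159627 ≈ -6.0315 - 399.53*I)
√(Z + k(60)) = √((-233438/38703 - I*√159627) + 144/60) = √((-233438/38703 - I*√159627) + 144*(1/60)) = √((-233438/38703 - I*√159627) + 12/5) = √(-702754/193515 - I*√159627)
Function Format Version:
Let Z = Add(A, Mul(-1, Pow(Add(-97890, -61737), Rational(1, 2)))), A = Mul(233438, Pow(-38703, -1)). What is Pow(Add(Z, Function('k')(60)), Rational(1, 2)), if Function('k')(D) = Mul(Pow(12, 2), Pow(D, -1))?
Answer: Mul(Rational(1, 193515), Pow(Add(-135993440310, Mul(-37448055225, I, Pow(159627, Rational(1, 2)))), Rational(1, 2))) ≈ Add(14.070, Mul(-14.198, I))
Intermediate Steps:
Function('k')(D) = Mul(144, Pow(D, -1))
A = Rational(-233438, 38703) (A = Mul(233438, Rational(-1, 38703)) = Rational(-233438, 38703) ≈ -6.0315)
Z = Add(Rational(-233438, 38703), Mul(-1, I, Pow(159627, Rational(1, 2)))) (Z = Add(Rational(-233438, 38703), Mul(-1, Pow(Add(-97890, -61737), Rational(1, 2)))) = Add(Rational(-233438, 38703), Mul(-1, Pow(-159627, Rational(1, 2)))) = Add(Rational(-233438, 38703), Mul(-1, Mul(I, Pow(159627, Rational(1, 2))))) = Add(Rational(-233438, 38703), Mul(-1, I, Pow(159627, Rational(1, 2)))) ≈ Add(-6.0315, Mul(-399.53, I)))
Pow(Add(Z, Function('k')(60)), Rational(1, 2)) = Pow(Add(Add(Rational(-233438, 38703), Mul(-1, I, Pow(159627, Rational(1, 2)))), Mul(144, Pow(60, -1))), Rational(1, 2)) = Pow(Add(Add(Rational(-233438, 38703), Mul(-1, I, Pow(159627, Rational(1, 2)))), Mul(144, Rational(1, 60))), Rational(1, 2)) = Pow(Add(Add(Rational(-233438, 38703), Mul(-1, I, Pow(159627, Rational(1, 2)))), Rational(12, 5)), Rational(1, 2)) = Pow(Add(Rational(-702754, 193515), Mul(-1, I, Pow(159627, Rational(1, 2)))), Rational(1, 2))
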